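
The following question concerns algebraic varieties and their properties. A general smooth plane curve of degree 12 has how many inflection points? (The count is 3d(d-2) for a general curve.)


For a general smooth plane curve C of degree d, the inflection points are
the intersection of C with its Hessian curve, which has degree 3(d-2).
By Bezout, the total intersection number is d * 3(d-2) = 12 * 30 = 360.
For a general curve every flex is ordinary, so each contributes
multiplicity 1 to C·Hess(C), and the number of distinct inflection
points is 3d(d-2).
Inflection points = 3*12*(12-2) = 3*12*10 = 360

360


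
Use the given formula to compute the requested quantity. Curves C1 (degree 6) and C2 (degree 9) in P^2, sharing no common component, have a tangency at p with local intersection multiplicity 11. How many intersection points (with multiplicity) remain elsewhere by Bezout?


By Bezout's theorem, the total intersection number is d1 * d2.
Total = 6 * 9 = 54
Intersection multiplicity at p = 11
Remaining intersections = 54 - 11 = 43

43


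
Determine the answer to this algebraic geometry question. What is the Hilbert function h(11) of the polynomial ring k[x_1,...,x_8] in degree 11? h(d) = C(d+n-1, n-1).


The Hilbert function for the polynomial ring in 8 variables is:
h(d) = C(d+n-1, n-1)
h(11) = C(11+8-1, 8-1) = C(18, 7)
= 18! / (7! * 11!)
= 31824

31824


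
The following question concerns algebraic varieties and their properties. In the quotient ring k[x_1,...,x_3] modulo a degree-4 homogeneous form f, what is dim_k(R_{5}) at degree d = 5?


For R = k[x_1,...,x_n]/(f) with f homogeneous of degree e:
The Hilbert series is (1 - t^e)/(1 - t)^n.
So h(d) = C(d+n-1, n-1) - C(d-e+n-1, n-1) for d >= e.
With n=3, e=4, d=5:
C(5+3-1, 3-1) = C(7, 2) = 21
C(5-4+3-1, 3-1) = C(3, 2) = 3
h(5) = 21 - 3 = 18

18


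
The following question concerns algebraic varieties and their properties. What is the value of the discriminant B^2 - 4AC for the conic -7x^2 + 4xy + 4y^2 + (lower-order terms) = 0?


The discriminant of a conic Ax^2 + Bxy + Cy^2 + ... = 0 is B^2 - 4AC.
B^2 = 4^2 = 16
4AC = 4*(-7)*4 = -112
Discriminant = 16 + 112 = 128

128


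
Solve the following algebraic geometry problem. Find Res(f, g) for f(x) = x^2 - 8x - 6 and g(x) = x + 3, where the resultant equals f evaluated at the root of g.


For Res(f, x - c), we evaluate f at x = c.
f(-3) = (-3)^2 - 8*(-3) - 6
= 9 + 24 - 6
= 33 - 6 = 27
Res(f, g) = 27

27


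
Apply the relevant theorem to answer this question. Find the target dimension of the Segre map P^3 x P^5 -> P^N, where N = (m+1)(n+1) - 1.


The Segre embedding maps P^m x P^n into P^N via
all products of coordinates from each factor.
N = (m+1)(n+1) - 1
N = (3+1)(5+1) - 1
N = 4*6 - 1
N = 24 - 1 = 23

23


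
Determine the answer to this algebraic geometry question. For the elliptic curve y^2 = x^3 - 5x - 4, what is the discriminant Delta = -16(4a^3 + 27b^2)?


Compute each component:
4a^3 = 4*(-5)^3 = 4*(-125) = -500
27b^2 = 27*(-4)^2 = 27*16 = 432
4a^3 + 27b^2 = -500 + 432 = -68
Delta = -16*(-68) = 1088

1088


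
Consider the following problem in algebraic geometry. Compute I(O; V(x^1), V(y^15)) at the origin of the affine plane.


The intersection multiplicity of V(x^a) and V(y^b) at the origin is:
I(O; V(x^1), V(y^15)) = dim_k(k[x,y]/(x^1, y^15))
A basis for k[x,y]/(x^1, y^15) is the set of monomials x^i * y^j
where 0 <= i < 1 and 0 <= j < 15.
The number of such monomials is 1 * 15 = 15

15


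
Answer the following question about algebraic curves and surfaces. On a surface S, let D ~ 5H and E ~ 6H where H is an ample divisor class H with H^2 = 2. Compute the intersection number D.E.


Using bilinearity of the intersection pairing on a surface S:
(aH).(bH) = ab * (H.H)
We have H^2 = 2.
D.E = (5H).(6H) = 5*6*2
= 30*2
= 60

60


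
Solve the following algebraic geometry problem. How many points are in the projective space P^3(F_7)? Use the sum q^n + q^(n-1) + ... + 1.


P^3(F_7) has (q^(n+1) - 1)/(q - 1) points.
= 7^3 + 7^2 + 7^1 + 7^0
= 343 + 49 + 7 + 1
= 400

400


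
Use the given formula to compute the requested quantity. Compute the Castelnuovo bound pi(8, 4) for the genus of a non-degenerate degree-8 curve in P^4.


Castelnuovo's bound: write d - 1 = m(r-1) + epsilon with 0 <= epsilon < r-1.
d - 1 = 8 - 1 = 7
r - 1 = 4 - 1 = 3
7 = 2*3 + 1, so m = 2, epsilon = 1
pi(d, r) = m(m-1)(r-1)/2 + m*epsilon
= 2*1*3/2 + 2*1
= 6/2 + 2
= 3 + 2 = 5

5


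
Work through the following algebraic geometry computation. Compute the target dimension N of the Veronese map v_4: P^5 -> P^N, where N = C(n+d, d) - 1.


The Veronese embedding v_d: P^n -> P^N maps each point to all
degree-d monomials in n+1 homogeneous coordinates.
N = C(n+d, d) - 1
N = C(5+4, 4) - 1
N = C(9, 4) - 1
C(9, 4) = 126
N = 126 - 1 = 125

125


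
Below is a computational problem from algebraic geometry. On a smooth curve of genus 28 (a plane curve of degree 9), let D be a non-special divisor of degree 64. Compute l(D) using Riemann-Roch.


First, compute the genus of a smooth plane curve of degree 9:
g = (d-1)(d-2)/2 = (9-1)(9-2)/2 = 28
For a non-special divisor D (i.e., h^1(D) = 0), Riemann-Roch gives:
l(D) = deg(D) - g + 1
Since deg(D) = 64 >= 2g - 1 = 55, D is non-special.
l(D) = 64 - 28 + 1 = 37

37


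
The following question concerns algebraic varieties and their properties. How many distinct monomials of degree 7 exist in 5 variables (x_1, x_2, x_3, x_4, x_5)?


The number of degree-7 monomials in 5 variables is C(d+n-1, n-1).
= C(7+5-1, 5-1) = C(11, 4)
= 330

330


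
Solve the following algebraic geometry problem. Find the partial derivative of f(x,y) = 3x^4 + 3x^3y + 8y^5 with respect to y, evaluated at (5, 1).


df/dy = 3*x^3 + 5*8*y^4
At (5,1): 3*5^3 + 5*8*1^4
= 375 + 40
= 415

415


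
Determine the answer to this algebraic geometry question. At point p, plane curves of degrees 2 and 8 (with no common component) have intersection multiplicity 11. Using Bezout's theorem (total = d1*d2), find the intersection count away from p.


By Bezout's theorem, the total intersection number is d1 * d2.
Total = 2 * 8 = 16
Intersection multiplicity at p = 11
Remaining intersections = 16 - 11 = 5

5


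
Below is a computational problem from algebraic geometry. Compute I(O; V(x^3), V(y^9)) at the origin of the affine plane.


The intersection multiplicity of V(x^a) and V(y^b) at the origin is:
I(O; V(x^3), V(y^9)) = dim_k(k[x,y]/(x^3, y^9))
A basis for k[x,y]/(x^3, y^9) is the set of monomials x^i * y^j
where 0 <= i < 3 and 0 <= j < 9.
The number of such monomials is 3 * 9 = 27

27


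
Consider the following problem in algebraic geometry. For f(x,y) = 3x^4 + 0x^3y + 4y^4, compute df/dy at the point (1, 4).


df/dy = 0*x^3 + 4*4*y^3
At (1,4): 0*1^3 + 4*4*4^3
= 0 + 1024
= 1024

1024


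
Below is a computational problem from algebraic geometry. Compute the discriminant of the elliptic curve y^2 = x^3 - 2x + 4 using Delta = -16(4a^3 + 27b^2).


Compute each component:
4a^3 = 4*(-2)^3 = 4*(-8) = -32
27b^2 = 27*4^2 = 27*16 = 432
4a^3 + 27b^2 = -32 + 432 = 400
Delta = -16*400 = -6400

-6400


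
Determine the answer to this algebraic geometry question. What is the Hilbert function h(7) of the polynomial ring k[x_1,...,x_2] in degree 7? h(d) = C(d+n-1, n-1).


The Hilbert function for the polynomial ring in 2 variables is:
h(d) = C(d+n-1, n-1)
h(7) = C(7+2-1, 2-1) = C(8, 1)
= 8! / (1! * 7!)
= 8

8


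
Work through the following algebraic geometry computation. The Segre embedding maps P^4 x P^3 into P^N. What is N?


The Segre embedding maps P^m x P^n into P^N via
all products of coordinates from each factor.
N = (m+1)(n+1) - 1
N = (4+1)(3+1) - 1
N = 5*4 - 1
N = 20 - 1 = 19

19


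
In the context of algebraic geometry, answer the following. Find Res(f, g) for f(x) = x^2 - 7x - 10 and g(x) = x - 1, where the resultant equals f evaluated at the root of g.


For Res(f, x - c), we evaluate f at x = c.
f(1) = 1^2 - 7*1 - 10
= 1 - 7 - 10
= -6 - 10 = -16
Res(f, g) = -16

-16


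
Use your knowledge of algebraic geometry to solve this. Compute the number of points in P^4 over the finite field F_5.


P^4(F_5) has (q^(n+1) - 1)/(q - 1) points.
= 5^4 + 5^3 + 5^2 + 5^1 + 5^0
= 625 + 125 + 25 + 5 + 1
= 781

781


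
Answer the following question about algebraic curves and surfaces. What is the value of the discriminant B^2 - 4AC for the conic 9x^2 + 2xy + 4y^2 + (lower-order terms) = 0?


The discriminant of a conic Ax^2 + Bxy + Cy^2 + ... = 0 is B^2 - 4AC.
B^2 = 2^2 = 4
4AC = 4*9*4 = 144
Discriminant = 4 - 144 = -140

-140


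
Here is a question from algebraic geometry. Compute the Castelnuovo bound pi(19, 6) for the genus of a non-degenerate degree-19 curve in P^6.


Castelnuovo's bound: write d - 1 = m(r-1) + epsilon with 0 <= epsilon < r-1.
d - 1 = 19 - 1 = 18
r - 1 = 6 - 1 = 5
18 = 3*5 + 3, so m = 3, epsilon = 3
pi(d, r) = m(m-1)(r-1)/2 + m*epsilon
= 3*2*5/2 + 3*3
= 30/2 + 9
= 15 + 9 = 24

24


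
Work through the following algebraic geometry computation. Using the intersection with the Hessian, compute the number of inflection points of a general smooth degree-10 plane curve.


For a general smooth plane curve C of degree d, the inflection points are
the intersection of C with its Hessian curve, which has degree 3(d-2).
By Bezout, the total intersection number is d * 3(d-2) = 10 * 24 = 240.
For a general curve every flex is ordinary, so each contributes
multiplicity 1 to C·Hess(C), and the number of distinct inflection
points is 3d(d-2).
Inflection points = 3*10*(10-2) = 3*10*8 = 240

240


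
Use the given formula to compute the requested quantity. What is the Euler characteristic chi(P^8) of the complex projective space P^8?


The complex projective space P^8 has one cell in each even real dimension 0, 2, ..., 16.
The cohomology groups are H^{2k}(P^8) = Z for k = 0,...,8, and 0 otherwise.
Euler characteristic = sum of Betti numbers = 1 per even-dimensional cohomology group.
chi(P^8) = 8 + 1 = 9

9


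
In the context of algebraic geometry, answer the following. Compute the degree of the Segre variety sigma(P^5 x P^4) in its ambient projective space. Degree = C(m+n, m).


The degree of the Segre variety P^5 x P^4 is C(m+n, m).
= C(9, 5)
= 126

126


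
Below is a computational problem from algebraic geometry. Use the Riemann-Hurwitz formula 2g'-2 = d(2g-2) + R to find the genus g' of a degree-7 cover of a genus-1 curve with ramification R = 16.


Riemann-Hurwitz formula: 2g' - 2 = d(2g - 2) + R
Given: d = 7, g = 1, R = 16
2g' - 2 = 7*(2*1 - 2) + 16
2g' - 2 = 7*0 + 16
2g' - 2 = 0 + 16 = 16
2g' = 18
g' = 9

9


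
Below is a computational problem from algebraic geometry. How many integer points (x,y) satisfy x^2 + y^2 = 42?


Systematically check integer values of x where x^2 <= 42.
For each valid x, check if 42 - x^2 is a perfect square.
Total integer solutions found: 0

0


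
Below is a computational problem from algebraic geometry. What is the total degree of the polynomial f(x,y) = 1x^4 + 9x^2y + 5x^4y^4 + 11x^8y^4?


Examine each term for its total degree (sum of exponents).
  Term '1x^4' has total degree 4+0 = 4.
  Term '9x^2y' has total degree 2+1 = 3.
  Term '5x^4y^4' has total degree 4+4 = 8.
  Term '11x^8y^4' has total degree 8+4 = 12.
The maximum total degree among all terms is 12.

12


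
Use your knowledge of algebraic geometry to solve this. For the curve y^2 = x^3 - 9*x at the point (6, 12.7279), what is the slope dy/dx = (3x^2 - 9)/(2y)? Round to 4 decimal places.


Using implicit differentiation of y^2 = x^3 - 9*x:
2y * dy/dx = 3x^2 - 9
dy/dx = (3x^2 - 9)/(2y)
Numerator: 3*6^2 - 9 = 99
Denominator: 2*12.7279 = 25.4558
dy/dx = 99/25.4558 = 3.8891

3.8891


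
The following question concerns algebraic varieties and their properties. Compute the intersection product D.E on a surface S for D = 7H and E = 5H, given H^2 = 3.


Using bilinearity of the intersection pairing on a surface S:
(aH).(bH) = ab * (H.H)
We have H^2 = 3.
D.E = (7H).(5H) = 7*5*3
= 35*3
= 105

105


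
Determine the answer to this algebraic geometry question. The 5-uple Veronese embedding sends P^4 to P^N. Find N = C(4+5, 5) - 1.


The Veronese embedding v_d: P^n -> P^N maps each point to all
degree-d monomials in n+1 homogeneous coordinates.
N = C(n+d, d) - 1
N = C(4+5, 5) - 1
N = C(9, 5) - 1
C(9, 5) = 126
N = 126 - 1 = 125

125


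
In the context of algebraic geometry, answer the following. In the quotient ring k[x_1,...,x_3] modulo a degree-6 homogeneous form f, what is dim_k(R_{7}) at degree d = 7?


For R = k[x_1,...,x_n]/(f) with f homogeneous of degree e:
The Hilbert series is (1 - t^e)/(1 - t)^n.
So h(d) = C(d+n-1, n-1) - C(d-e+n-1, n-1) for d >= e.
With n=3, e=6, d=7:
C(7+3-1, 3-1) = C(9, 2) = 36
C(7-6+3-1, 3-1) = C(3, 2) = 3
h(7) = 36 - 3 = 33

33


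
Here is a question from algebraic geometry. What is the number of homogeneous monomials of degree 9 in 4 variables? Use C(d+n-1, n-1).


The number of degree-9 monomials in 4 variables is C(d+n-1, n-1).
= C(9+4-1, 4-1) = C(12, 3)
= 220

220


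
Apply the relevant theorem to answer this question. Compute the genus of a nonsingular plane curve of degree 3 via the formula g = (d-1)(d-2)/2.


Using the genus formula for smooth plane curves:
g = (d-1)(d-2)/2
g = (3-1)(3-2)/2
g = 2*1/2
g = 2/2 = 1

1


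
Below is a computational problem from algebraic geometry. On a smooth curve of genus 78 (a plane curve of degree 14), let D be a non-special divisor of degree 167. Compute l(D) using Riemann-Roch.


First, compute the genus of a smooth plane curve of degree 14:
g = (d-1)(d-2)/2 = (14-1)(14-2)/2 = 78
For a non-special divisor D (i.e., h^1(D) = 0), Riemann-Roch gives:
l(D) = deg(D) - g + 1
Since deg(D) = 167 >= 2g - 1 = 155, D is non-special.
l(D) = 167 - 78 + 1 = 90

90


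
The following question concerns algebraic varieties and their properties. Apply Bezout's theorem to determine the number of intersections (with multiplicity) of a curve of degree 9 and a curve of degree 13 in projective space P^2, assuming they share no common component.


Bezout's theorem states the intersection count equals the product of degrees.
Intersection count = 9 * 13 = 117

117


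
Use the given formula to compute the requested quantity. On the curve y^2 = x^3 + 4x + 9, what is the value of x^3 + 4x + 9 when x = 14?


Compute x^3 + 4x + 9 at x = 14:
x^3 = 14^3 = 2744
4*x = 4*14 = 56
Sum: 2744 + 56 + 9 = 2809

2809


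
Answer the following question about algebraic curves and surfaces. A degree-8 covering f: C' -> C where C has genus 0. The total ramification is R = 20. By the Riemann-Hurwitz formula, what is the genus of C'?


Riemann-Hurwitz formula: 2g' - 2 = d(2g - 2) + R
Given: d = 8, g = 0, R = 20
2g' - 2 = 8*(2*0 - 2) + 20
2g' - 2 = 8*(-2) + 20
2g' - 2 = -16 + 20 = 4
2g' = 6
g' = 3

3


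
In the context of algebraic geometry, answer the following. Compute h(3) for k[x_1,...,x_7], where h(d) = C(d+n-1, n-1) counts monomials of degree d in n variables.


The Hilbert function for the polynomial ring in 7 variables is:
h(d) = C(d+n-1, n-1)
h(3) = C(3+7-1, 7-1) = C(9, 6)
= 9! / (6! * 3!)
= 84

84


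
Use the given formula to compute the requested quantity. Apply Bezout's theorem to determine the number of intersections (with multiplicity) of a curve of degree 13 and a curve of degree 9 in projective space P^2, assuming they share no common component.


Bezout's theorem states the intersection count equals the product of degrees.
Intersection count = 13 * 9 = 117

117


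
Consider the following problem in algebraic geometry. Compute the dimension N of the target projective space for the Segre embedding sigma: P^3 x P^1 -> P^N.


The Segre embedding maps P^m x P^n into P^N via
all products of coordinates from each factor.
N = (m+1)(n+1) - 1
N = (3+1)(1+1) - 1
N = 4*2 - 1
N = 8 - 1 = 7

7


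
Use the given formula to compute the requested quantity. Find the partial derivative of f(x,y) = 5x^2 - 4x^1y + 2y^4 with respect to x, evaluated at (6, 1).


df/dx = 2*5*x^1 + 1*(-4)*x^0*y
At (6,1): 2*5*6^1 + 1*(-4)*6^0*1
= 60 - 4
= 56

56


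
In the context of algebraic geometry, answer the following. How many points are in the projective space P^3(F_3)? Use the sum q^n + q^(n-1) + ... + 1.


P^3(F_3) has (q^(n+1) - 1)/(q - 1) points.
= 3^3 + 3^2 + 3^1 + 3^0
= 27 + 9 + 3 + 1
= 40

40


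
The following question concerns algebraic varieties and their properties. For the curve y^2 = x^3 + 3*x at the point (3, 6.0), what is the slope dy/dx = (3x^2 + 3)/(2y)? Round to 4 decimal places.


Using implicit differentiation of y^2 = x^3 + 3*x:
2y * dy/dx = 3x^2 + 3
dy/dx = (3x^2 + 3)/(2y)
Numerator: 3*3^2 + 3 = 30
Denominator: 2*6.0 = 12.0
dy/dx = 30/12.0 = 2.5000

2.5000


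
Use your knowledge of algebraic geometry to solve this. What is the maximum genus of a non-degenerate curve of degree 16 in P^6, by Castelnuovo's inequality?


Castelnuovo's bound: write d - 1 = m(r-1) + epsilon with 0 <= epsilon < r-1.
d - 1 = 16 - 1 = 15
r - 1 = 6 - 1 = 5
15 = 3*5 + 0, so m = 3, epsilon = 0
pi(d, r) = m(m-1)(r-1)/2 + m*epsilon
= 3*2*5/2 + 3*0
= 30/2 + 0
= 15 + 0 = 15

15


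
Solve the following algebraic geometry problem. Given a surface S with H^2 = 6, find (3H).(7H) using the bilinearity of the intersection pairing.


Using bilinearity of the intersection pairing on a surface S:
(aH).(bH) = ab * (H.H)
We have H^2 = 6.
D.E = (3H).(7H) = 3*7*6
= 21*6
= 126

126


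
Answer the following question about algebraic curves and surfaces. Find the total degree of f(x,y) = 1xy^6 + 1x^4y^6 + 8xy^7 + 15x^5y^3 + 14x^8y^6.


Examine each term for its total degree (sum of exponents).
  Term '1xy^6' has total degree 1+6 = 7.
  Term '1x^4y^6' has total degree 4+6 = 10.
  Term '8xy^7' has total degree 1+7 = 8.
  Term '15x^5y^3' has total degree 5+3 = 8.
  Term '14x^8y^6' has total degree 8+6 = 14.
The maximum total degree among all terms is 14.

14


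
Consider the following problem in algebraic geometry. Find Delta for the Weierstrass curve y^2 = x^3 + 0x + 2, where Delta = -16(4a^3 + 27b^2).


Compute each component:
4a^3 = 4*0^3 = 4*0 = 0
27b^2 = 27*2^2 = 27*4 = 108
4a^3 + 27b^2 = 0 + 108 = 108
Delta = -16*108 = -1728

-1728


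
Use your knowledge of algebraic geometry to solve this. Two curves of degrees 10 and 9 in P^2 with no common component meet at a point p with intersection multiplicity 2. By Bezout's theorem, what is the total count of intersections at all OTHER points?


By Bezout's theorem, the total intersection number is d1 * d2.
Total = 10 * 9 = 90
Intersection multiplicity at p = 2
Remaining intersections = 90 - 2 = 88

88


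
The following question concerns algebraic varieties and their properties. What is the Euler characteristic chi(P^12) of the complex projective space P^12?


The complex projective space P^12 has one cell in each even real dimension 0, 2, ..., 24.
The cohomology groups are H^{2k}(P^12) = Z for k = 0,...,12, and 0 otherwise.
Euler characteristic = sum of Betti numbers = 1 per even-dimensional cohomology group.
chi(P^12) = 12 + 1 = 13

13


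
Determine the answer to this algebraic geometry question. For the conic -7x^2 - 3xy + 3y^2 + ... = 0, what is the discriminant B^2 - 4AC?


The discriminant of a conic Ax^2 + Bxy + Cy^2 + ... = 0 is B^2 - 4AC.
B^2 = (-3)^2 = 9
4AC = 4*(-7)*3 = -84
Discriminant = 9 + 84 = 93

93


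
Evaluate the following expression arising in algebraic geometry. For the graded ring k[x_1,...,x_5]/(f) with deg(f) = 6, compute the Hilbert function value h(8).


For R = k[x_1,...,x_n]/(f) with f homogeneous of degree e:
The Hilbert series is (1 - t^e)/(1 - t)^n.
So h(d) = C(d+n-1, n-1) - C(d-e+n-1, n-1) for d >= e.
With n=5, e=6, d=8:
C(8+5-1, 5-1) = C(12, 4) = 495
C(8-6+5-1, 5-1) = C(6, 4) = 15
h(8) = 495 - 15 = 480

480


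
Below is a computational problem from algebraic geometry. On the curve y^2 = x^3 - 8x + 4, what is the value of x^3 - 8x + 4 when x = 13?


Compute x^3 - 8x + 4 at x = 13:
x^3 = 13^3 = 2197
(-8)*x = (-8)*13 = -104
Sum: 2197 - 104 + 4 = 2097

2097


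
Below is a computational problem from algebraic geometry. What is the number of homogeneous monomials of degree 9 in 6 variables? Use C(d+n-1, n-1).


The number of degree-9 monomials in 6 variables is C(d+n-1, n-1).
= C(9+6-1, 6-1) = C(14, 5)
= 2002

2002


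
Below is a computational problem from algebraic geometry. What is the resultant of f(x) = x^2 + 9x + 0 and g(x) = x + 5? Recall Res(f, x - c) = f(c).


For Res(f, x - c), we evaluate f at x = c.
f(-5) = (-5)^2 + 9*(-5) + 0
= 25 - 45 + 0
= -20 + 0 = -20
Res(f, g) = -20

-20


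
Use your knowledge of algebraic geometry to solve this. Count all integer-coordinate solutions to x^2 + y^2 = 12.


Systematically check integer values of x where x^2 <= 12.
For each valid x, check if 12 - x^2 is a perfect square.
Total integer solutions found: 0

0


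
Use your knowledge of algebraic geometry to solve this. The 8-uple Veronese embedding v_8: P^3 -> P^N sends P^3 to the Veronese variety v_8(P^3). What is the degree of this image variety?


The Veronese variety v_8(P^3) has degree d^r.
d^r = 8^3 = 512

512


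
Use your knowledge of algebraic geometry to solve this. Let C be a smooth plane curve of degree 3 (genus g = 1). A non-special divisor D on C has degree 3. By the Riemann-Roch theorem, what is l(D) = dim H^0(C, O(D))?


First, compute the genus of a smooth plane curve of degree 3:
g = (d-1)(d-2)/2 = (3-1)(3-2)/2 = 1
For a non-special divisor D (i.e., h^1(D) = 0), Riemann-Roch gives:
l(D) = deg(D) - g + 1
Since deg(D) = 3 >= 2g - 1 = 1, D is non-special.
l(D) = 3 - 1 + 1 = 3

3


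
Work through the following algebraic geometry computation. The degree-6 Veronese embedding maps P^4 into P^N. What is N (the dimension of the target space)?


The Veronese embedding v_d: P^n -> P^N maps each point to all
degree-d monomials in n+1 homogeneous coordinates.
N = C(n+d, d) - 1
N = C(4+6, 6) - 1
N = C(10, 6) - 1
C(10, 6) = 210
N = 210 - 1 = 209

209


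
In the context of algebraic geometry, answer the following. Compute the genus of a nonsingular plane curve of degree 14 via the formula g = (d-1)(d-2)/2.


Using the genus formula for smooth plane curves:
g = (d-1)(d-2)/2
g = (14-1)(14-2)/2
g = 13*12/2
g = 156/2 = 78

78


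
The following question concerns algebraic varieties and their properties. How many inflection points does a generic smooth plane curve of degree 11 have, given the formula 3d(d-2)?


For a general smooth plane curve C of degree d, the inflection points are
the intersection of C with its Hessian curve, which has degree 3(d-2).
By Bezout, the total intersection number is d * 3(d-2) = 11 * 27 = 297.
For a general curve every flex is ordinary, so each contributes
multiplicity 1 to C·Hess(C), and the number of distinct inflection
points is 3d(d-2).
Inflection points = 3*11*(11-2) = 3*11*9 = 297

297


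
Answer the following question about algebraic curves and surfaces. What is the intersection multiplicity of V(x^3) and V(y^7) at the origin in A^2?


The intersection multiplicity of V(x^a) and V(y^b) at the origin is:
I(O; V(x^3), V(y^7)) = dim_k(k[x,y]/(x^3, y^7))
A basis for k[x,y]/(x^3, y^7) is the set of monomials x^i * y^j
where 0 <= i < 3 and 0 <= j < 7.
The number of such monomials is 3 * 7 = 21

21


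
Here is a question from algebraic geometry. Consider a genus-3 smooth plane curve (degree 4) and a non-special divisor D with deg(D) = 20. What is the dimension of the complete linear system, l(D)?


First, compute the genus of a smooth plane curve of degree 4:
g = (d-1)(d-2)/2 = (4-1)(4-2)/2 = 3
For a non-special divisor D (i.e., h^1(D) = 0), Riemann-Roch gives:
l(D) = deg(D) - g + 1
Since deg(D) = 20 >= 2g - 1 = 5, D is non-special.
l(D) = 20 - 3 + 1 = 18

18


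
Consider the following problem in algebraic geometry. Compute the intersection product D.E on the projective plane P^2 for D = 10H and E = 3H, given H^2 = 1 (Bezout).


Using bilinearity of the intersection pairing on the projective plane P^2:
(aH).(bH) = ab * (H.H)
We have H^2 = 1 (Bezout).
D.E = (10H).(3H) = 10*3*1
= 30*1
= 30

30


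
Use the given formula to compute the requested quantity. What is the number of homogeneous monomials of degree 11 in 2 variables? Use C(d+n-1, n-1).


The number of degree-11 monomials in 2 variables is C(d+n-1, n-1).
= C(11+2-1, 2-1) = C(12, 1)
= 12

12


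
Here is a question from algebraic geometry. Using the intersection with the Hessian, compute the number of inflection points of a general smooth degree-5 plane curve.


For a general smooth plane curve C of degree d, the inflection points are
the intersection of C with its Hessian curve, which has degree 3(d-2).
By Bezout, the total intersection number is d * 3(d-2) = 5 * 9 = 45.
For a general curve every flex is ordinary, so each contributes
multiplicity 1 to C·Hess(C), and the number of distinct inflection
points is 3d(d-2).
Inflection points = 3*5*(5-2) = 3*5*3 = 45

45


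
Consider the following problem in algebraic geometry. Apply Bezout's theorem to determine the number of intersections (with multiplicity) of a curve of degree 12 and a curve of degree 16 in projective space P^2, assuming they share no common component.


Bezout's theorem states the intersection count equals the product of degrees.
Intersection count = 12 * 16 = 192

192


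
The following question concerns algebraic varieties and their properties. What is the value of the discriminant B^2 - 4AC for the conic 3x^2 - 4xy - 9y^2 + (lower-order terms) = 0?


The discriminant of a conic Ax^2 + Bxy + Cy^2 + ... = 0 is B^2 - 4AC.
B^2 = (-4)^2 = 16
4AC = 4*3*(-9) = -108
Discriminant = 16 + 108 = 124

124


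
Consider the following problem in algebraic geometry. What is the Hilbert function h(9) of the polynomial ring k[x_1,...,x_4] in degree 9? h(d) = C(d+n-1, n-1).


The Hilbert function for the polynomial ring in 4 variables is:
h(d) = C(d+n-1, n-1)
h(9) = C(9+4-1, 4-1) = C(12, 3)
= 12! / (3! * 9!)
= 220

220


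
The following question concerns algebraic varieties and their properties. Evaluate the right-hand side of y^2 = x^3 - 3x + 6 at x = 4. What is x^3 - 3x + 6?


Compute x^3 - 3x + 6 at x = 4:
x^3 = 4^3 = 64
(-3)*x = (-3)*4 = -12
Sum: 64 - 12 + 6 = 58

58


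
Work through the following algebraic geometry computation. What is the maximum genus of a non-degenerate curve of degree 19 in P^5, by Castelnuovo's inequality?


Castelnuovo's bound: write d - 1 = m(r-1) + epsilon with 0 <= epsilon < r-1.
d - 1 = 19 - 1 = 18
r - 1 = 5 - 1 = 4
18 = 4*4 + 2, so m = 4, epsilon = 2
pi(d, r) = m(m-1)(r-1)/2 + m*epsilon
= 4*3*4/2 + 4*2
= 48/2 + 8
= 24 + 8 = 32

32


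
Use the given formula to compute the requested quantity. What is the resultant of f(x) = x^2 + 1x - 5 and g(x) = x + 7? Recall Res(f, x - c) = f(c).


For Res(f, x - c), we evaluate f at x = c.
f(-7) = (-7)^2 + 1*(-7) - 5
= 49 - 7 - 5
= 42 - 5 = 37
Res(f, g) = 37

37


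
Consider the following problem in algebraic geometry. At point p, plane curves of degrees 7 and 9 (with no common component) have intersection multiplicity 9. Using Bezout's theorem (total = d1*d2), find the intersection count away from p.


By Bezout's theorem, the total intersection number is d1 * d2.
Total = 7 * 9 = 63
Intersection multiplicity at p = 9
Remaining intersections = 63 - 9 = 54

54


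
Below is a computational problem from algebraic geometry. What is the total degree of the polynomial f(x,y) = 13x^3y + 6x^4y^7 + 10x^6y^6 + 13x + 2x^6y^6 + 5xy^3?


Examine each term for its total degree (sum of exponents).
  Term '13x^3y' has total degree 3+1 = 4.
  Term '6x^4y^7' has total degree 4+7 = 11.
  Term '10x^6y^6' has total degree 6+6 = 12.
  Term '13x' has total degree 1+0 = 1.
  Term '2x^6y^6' has total degree 6+6 = 12.
  Term '5xy^3' has total degree 1+3 = 4.
The maximum total degree among all terms is 12.

12


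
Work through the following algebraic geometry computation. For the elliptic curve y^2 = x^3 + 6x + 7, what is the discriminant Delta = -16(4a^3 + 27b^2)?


Compute each component:
4a^3 = 4*6^3 = 4*216 = 864
27b^2 = 27*7^2 = 27*49 = 1323
4a^3 + 27b^2 = 864 + 1323 = 2187
Delta = -16*2187 = -34992

-34992


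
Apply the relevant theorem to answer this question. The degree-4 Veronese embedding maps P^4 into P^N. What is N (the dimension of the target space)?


The Veronese embedding v_d: P^n -> P^N maps each point to all
degree-d monomials in n+1 homogeneous coordinates.
N = C(n+d, d) - 1
N = C(4+4, 4) - 1
N = C(8, 4) - 1
C(8, 4) = 70
N = 70 - 1 = 69

69


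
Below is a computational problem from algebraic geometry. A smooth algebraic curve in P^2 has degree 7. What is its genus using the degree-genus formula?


Using the genus formula for smooth plane curves:
g = (d-1)(d-2)/2
g = (7-1)(7-2)/2
g = 6*5/2
g = 30/2 = 15

15


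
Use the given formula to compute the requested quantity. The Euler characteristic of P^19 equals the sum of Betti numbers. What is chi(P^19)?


The complex projective space P^19 has one cell in each even real dimension 0, 2, ..., 38.
The cohomology groups are H^{2k}(P^19) = Z for k = 0,...,19, and 0 otherwise.
Euler characteristic = sum of Betti numbers = 1 per even-dimensional cohomology group.
chi(P^19) = 19 + 1 = 20

20


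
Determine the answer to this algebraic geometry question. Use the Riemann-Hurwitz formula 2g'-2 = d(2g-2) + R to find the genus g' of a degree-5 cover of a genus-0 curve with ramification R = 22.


Riemann-Hurwitz formula: 2g' - 2 = d(2g - 2) + R
Given: d = 5, g = 0, R = 22
2g' - 2 = 5*(2*0 - 2) + 22
2g' - 2 = 5*(-2) + 22
2g' - 2 = -10 + 22 = 12
2g' = 14
g' = 7

7


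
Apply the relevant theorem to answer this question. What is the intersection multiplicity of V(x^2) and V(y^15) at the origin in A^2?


The intersection multiplicity of V(x^a) and V(y^b) at the origin is:
I(O; V(x^2), V(y^15)) = dim_k(k[x,y]/(x^2, y^15))
A basis for k[x,y]/(x^2, y^15) is the set of monomials x^i * y^j
where 0 <= i < 2 and 0 <= j < 15.
The number of such monomials is 2 * 15 = 30

30


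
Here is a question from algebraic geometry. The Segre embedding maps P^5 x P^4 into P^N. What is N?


The Segre embedding maps P^m x P^n into P^N via
all products of coordinates from each factor.
N = (m+1)(n+1) - 1
N = (5+1)(4+1) - 1
N = 6*5 - 1
N = 30 - 1 = 29

29


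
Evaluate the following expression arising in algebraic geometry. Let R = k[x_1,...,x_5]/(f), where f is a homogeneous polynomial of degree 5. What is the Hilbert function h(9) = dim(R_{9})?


For R = k[x_1,...,x_n]/(f) with f homogeneous of degree e:
The Hilbert series is (1 - t^e)/(1 - t)^n.
So h(d) = C(d+n-1, n-1) - C(d-e+n-1, n-1) for d >= e.
With n=5, e=5, d=9:
C(9+5-1, 5-1) = C(13, 4) = 715
C(9-5+5-1, 5-1) = C(8, 4) = 70
h(9) = 715 - 70 = 645

645


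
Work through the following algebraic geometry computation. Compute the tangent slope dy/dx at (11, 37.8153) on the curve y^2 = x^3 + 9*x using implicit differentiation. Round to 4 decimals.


Using implicit differentiation of y^2 = x^3 + 9*x:
2y * dy/dx = 3x^2 + 9
dy/dx = (3x^2 + 9)/(2y)
Numerator: 3*11^2 + 9 = 372
Denominator: 2*37.8153 = 75.6306
dy/dx = 372/75.6306 = 4.9186

4.9186


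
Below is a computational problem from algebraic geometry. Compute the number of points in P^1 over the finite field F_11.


P^1(F_11) has (q^(n+1) - 1)/(q - 1) points.
= 11^1 + 11^0
= 11 + 1
= 12

12


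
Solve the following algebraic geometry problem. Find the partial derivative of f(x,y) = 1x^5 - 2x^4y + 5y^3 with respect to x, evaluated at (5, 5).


df/dx = 5*1*x^4 + 4*(-2)*x^3*y
At (5,5): 5*1*5^4 + 4*(-2)*5^3*5
= 3125 - 5000
= -1875

-1875


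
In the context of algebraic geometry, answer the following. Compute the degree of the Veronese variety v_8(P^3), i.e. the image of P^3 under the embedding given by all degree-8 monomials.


The Veronese variety v_8(P^3) has degree d^r.
d^r = 8^3 = 512

512


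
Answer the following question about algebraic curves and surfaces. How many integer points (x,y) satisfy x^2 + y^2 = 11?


Systematically check integer values of x where x^2 <= 11.
For each valid x, check if 11 - x^2 is a perfect square.
Total integer solutions found: 0

0


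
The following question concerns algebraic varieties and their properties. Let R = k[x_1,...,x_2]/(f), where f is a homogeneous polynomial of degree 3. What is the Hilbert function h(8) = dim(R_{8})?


For R = k[x_1,...,x_n]/(f) with f homogeneous of degree e:
The Hilbert series is (1 - t^e)/(1 - t)^n.
So h(d) = C(d+n-1, n-1) - C(d-e+n-1, n-1) for d >= e.
With n=2, e=3, d=8:
C(8+2-1, 2-1) = C(9, 1) = 9
C(8-3+2-1, 2-1) = C(6, 1) = 6
h(8) = 9 - 6 = 3

3


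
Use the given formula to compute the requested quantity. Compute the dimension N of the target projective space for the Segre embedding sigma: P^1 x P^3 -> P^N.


The Segre embedding maps P^m x P^n into P^N via
all products of coordinates from each factor.
N = (m+1)(n+1) - 1
N = (1+1)(3+1) - 1
N = 2*4 - 1
N = 8 - 1 = 7

7


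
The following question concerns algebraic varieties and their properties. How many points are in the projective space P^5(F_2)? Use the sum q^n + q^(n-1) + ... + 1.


P^5(F_2) has (q^(n+1) - 1)/(q - 1) points.
= 2^5 + 2^4 + 2^3 + 2^2 + 2^1 + 2^0
= 32 + 16 + 8 + 4 + 2 + 1
= 63

63


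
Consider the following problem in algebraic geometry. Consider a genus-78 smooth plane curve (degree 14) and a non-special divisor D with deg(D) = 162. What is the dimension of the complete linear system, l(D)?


First, compute the genus of a smooth plane curve of degree 14:
g = (d-1)(d-2)/2 = (14-1)(14-2)/2 = 78
For a non-special divisor D (i.e., h^1(D) = 0), Riemann-Roch gives:
l(D) = deg(D) - g + 1
Since deg(D) = 162 >= 2g - 1 = 155, D is non-special.
l(D) = 162 - 78 + 1 = 85

85


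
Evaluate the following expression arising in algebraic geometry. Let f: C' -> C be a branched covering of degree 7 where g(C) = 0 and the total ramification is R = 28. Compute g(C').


Riemann-Hurwitz formula: 2g' - 2 = d(2g - 2) + R
Given: d = 7, g = 0, R = 28
2g' - 2 = 7*(2*0 - 2) + 28
2g' - 2 = 7*(-2) + 28
2g' - 2 = -14 + 28 = 14
2g' = 16
g' = 8

8


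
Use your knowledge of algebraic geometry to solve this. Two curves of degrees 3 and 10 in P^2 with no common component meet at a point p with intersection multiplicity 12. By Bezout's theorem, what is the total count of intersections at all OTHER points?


By Bezout's theorem, the total intersection number is d1 * d2.
Total = 3 * 10 = 30
Intersection multiplicity at p = 12
Remaining intersections = 30 - 12 = 18

18


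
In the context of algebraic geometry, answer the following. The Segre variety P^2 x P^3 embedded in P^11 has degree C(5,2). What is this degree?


The degree of the Segre variety P^2 x P^3 is C(m+n, m).
= C(5, 2)
= 10

10


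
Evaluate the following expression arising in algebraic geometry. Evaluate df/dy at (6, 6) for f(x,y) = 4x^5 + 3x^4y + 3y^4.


df/dy = 3*x^4 + 4*3*y^3
At (6,6): 3*6^4 + 4*3*6^3
= 3888 + 2592
= 6480

6480


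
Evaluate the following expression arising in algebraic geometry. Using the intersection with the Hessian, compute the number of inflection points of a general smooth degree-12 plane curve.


For a general smooth plane curve C of degree d, the inflection points are
the intersection of C with its Hessian curve, which has degree 3(d-2).
By Bezout, the total intersection number is d * 3(d-2) = 12 * 30 = 360.
For a general curve every flex is ordinary, so each contributes
multiplicity 1 to C·Hess(C), and the number of distinct inflection
points is 3d(d-2).
Inflection points = 3*12*(12-2) = 3*12*10 = 360

360


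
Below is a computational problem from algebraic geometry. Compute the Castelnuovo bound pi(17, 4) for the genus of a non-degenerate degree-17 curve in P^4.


Castelnuovo's bound: write d - 1 = m(r-1) + epsilon with 0 <= epsilon < r-1.
d - 1 = 17 - 1 = 16
r - 1 = 4 - 1 = 3
16 = 5*3 + 1, so m = 5, epsilon = 1
pi(d, r) = m(m-1)(r-1)/2 + m*epsilon
= 5*4*3/2 + 5*1
= 60/2 + 5
= 30 + 5 = 35

35


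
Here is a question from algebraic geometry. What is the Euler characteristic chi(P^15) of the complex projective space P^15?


The complex projective space P^15 has one cell in each even real dimension 0, 2, ..., 30.
The cohomology groups are H^{2k}(P^15) = Z for k = 0,...,15, and 0 otherwise.
Euler characteristic = sum of Betti numbers = 1 per even-dimensional cohomology group.
chi(P^15) = 15 + 1 = 16

16


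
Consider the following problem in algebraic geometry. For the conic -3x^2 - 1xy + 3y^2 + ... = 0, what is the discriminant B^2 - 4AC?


The discriminant of a conic Ax^2 + Bxy + Cy^2 + ... = 0 is B^2 - 4AC.
B^2 = (-1)^2 = 1
4AC = 4*(-3)*3 = -36
Discriminant = 1 + 36 = 37

37


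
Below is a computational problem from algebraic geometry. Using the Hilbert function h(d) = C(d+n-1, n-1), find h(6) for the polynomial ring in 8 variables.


The Hilbert function for the polynomial ring in 8 variables is:
h(d) = C(d+n-1, n-1)
h(6) = C(6+8-1, 8-1) = C(13, 7)
= 13! / (7! * 6!)
= 1716

1716


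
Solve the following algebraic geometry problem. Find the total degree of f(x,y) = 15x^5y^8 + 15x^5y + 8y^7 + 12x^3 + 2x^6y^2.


Examine each term for its total degree (sum of exponents).
  Term '15x^5y^8' has total degree 5+8 = 13.
  Term '15x^5y' has total degree 5+1 = 6.
  Term '8y^7' has total degree 0+7 = 7.
  Term '12x^3' has total degree 3+0 = 3.
  Term '2x^6y^2' has total degree 6+2 = 8.
The maximum total degree among all terms is 13.

13


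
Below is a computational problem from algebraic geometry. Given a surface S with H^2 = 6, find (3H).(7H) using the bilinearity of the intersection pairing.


Using bilinearity of the intersection pairing on a surface S:
(aH).(bH) = ab * (H.H)
We have H^2 = 6.
D.E = (3H).(7H) = 3*7*6
= 21*6
= 126

126


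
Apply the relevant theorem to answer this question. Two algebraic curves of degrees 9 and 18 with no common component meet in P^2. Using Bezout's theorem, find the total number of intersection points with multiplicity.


Bezout's theorem states the intersection count equals the product of degrees.
Intersection count = 9 * 18 = 162

162


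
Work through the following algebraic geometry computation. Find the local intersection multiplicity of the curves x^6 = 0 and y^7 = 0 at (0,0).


The intersection multiplicity of V(x^a) and V(y^b) at the origin is:
I(O; V(x^6), V(y^7)) = dim_k(k[x,y]/(x^6, y^7))
A basis for k[x,y]/(x^6, y^7) is the set of monomials x^i * y^j
where 0 <= i < 6 and 0 <= j < 7.
The number of such monomials is 6 * 7 = 42

42


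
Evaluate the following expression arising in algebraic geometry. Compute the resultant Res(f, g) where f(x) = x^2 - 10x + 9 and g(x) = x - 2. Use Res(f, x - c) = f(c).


For Res(f, x - c), we evaluate f at x = c.
f(2) = 2^2 - 10*2 + 9
= 4 - 20 + 9
= -16 + 9 = -7
Res(f, g) = -7

-7


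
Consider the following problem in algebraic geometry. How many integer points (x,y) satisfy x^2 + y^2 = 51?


Systematically check integer values of x where x^2 <= 51.
For each valid x, check if 51 - x^2 is a perfect square.
Total integer solutions found: 0

0


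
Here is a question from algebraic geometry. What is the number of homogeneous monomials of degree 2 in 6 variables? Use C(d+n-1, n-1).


The number of degree-2 monomials in 6 variables is C(d+n-1, n-1).
= C(2+6-1, 6-1) = C(7, 5)
= 21

21


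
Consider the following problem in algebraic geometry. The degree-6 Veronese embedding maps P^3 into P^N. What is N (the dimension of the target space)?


The Veronese embedding v_d: P^n -> P^N maps each point to all
degree-d monomials in n+1 homogeneous coordinates.
N = C(n+d, d) - 1
N = C(3+6, 6) - 1
N = C(9, 6) - 1
C(9, 6) = 84
N = 84 - 1 = 83

83


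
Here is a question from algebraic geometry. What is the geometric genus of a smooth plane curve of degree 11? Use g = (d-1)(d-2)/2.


Using the genus formula for smooth plane curves:
g = (d-1)(d-2)/2
g = (11-1)(11-2)/2
g = 10*9/2
g = 90/2 = 45

45
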